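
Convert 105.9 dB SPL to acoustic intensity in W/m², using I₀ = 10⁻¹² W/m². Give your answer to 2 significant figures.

0.039 W/m²

I/I₀ = 10^(105.9/10) = 3.89e+10, so I = 3.89e+10 × 10⁻¹² W/m².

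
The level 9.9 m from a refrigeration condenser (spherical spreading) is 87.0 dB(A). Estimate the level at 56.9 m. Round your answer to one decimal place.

71.8 dB(A)

Spherical spreading from a point source gives a 20·log₁₀(r₂/r₁) drop.
L₂ = 87.0 − 20·log₁₀(56.9/9.9) = 87.0 − 15.190 = 71.81 dB(A).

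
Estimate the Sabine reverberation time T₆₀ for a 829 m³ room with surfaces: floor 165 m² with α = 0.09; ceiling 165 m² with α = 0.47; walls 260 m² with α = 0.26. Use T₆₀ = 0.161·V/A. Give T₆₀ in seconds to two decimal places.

Total absorption A = 165·0.09 + 165·0.47 + 260·0.26 = 160.00 m² sabins.
T₆₀ = 0.161 × 829 / 160.00 = 0.834 s.

0.83 s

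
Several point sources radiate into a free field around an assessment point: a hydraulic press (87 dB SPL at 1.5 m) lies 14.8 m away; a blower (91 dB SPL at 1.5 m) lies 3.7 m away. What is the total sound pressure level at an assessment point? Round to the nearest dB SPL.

83 dB SPL

First find each source's level at the receiver (point-source: −20·log₁₀(r/r_ref)), then combine on an intensity basis.
hydraulic press: 87 − 20·log₁₀(14.8/1.5) = 87 − 19.88 = 67.12 dB SPL.
blower: 91 − 20·log₁₀(3.7/1.5) = 91 − 7.84 = 83.16 dB SPL.
Σ 10^(L/10) = 2.121e+08 → L_total = 10·log₁₀(2.121e+08) = 83.26 dB SPL.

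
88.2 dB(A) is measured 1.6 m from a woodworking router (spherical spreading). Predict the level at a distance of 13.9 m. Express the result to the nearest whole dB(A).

Point-source attenuation: ΔL = 20·log₁₀(r₂/r₁) = 20·log₁₀(13.9/1.6) = 18.778 dB.
L₂ = 88.2 − 20·log₁₀(13.9/1.6) = 88.2 − 18.778 = 69.42 dB(A).

69 dB(A)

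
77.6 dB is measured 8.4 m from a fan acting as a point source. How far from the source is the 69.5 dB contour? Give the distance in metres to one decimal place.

21.3 m

For a point source L₁ − L₂ = 20·log₁₀(r₂/r₁), so r₂ = r₁·10^((L₁−L₂)/20).
r₂ = 8.4·10^((77.6−69.5)/20) = 8.4·10^(8.1/20) = 21.34 m.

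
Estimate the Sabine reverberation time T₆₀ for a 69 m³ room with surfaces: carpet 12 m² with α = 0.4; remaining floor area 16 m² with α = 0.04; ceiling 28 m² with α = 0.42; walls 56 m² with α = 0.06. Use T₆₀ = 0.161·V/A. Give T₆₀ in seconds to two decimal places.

Summing Sᵢαᵢ: 12·0.4 + 16·0.04 + 28·0.42 + 56·0.06 = 20.56 m².
T₆₀ = 0.161·V/A = 0.161·69/20.56 = 0.540 s.

0.54 s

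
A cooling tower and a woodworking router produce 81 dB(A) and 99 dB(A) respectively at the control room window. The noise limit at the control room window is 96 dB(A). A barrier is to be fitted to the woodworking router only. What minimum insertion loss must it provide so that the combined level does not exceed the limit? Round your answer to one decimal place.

3.1 dB

Everything except the woodworking router sums to 10^(81/10) = 1.259e+08 in linear terms, 81.00 dB(A).
The limit corresponds to 10^(96/10) = 3.981e+09; subtracting the fixed part leaves 3.855e+09 for the woodworking router, i.e. 95.86 dB(A).
So the woodworking router must be reduced from 99 to 95.86 dB(A): IL = 3.14 dB.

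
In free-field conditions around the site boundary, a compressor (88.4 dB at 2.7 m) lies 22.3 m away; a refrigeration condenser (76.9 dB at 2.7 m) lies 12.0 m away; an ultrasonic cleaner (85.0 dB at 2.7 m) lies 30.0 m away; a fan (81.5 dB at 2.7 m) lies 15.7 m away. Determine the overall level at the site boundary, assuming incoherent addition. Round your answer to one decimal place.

Propagate each source to the receiver with L = L_ref − 20·log₁₀(r/r_ref), then add intensities.
compressor: 88.4 − 20·log₁₀(22.3/2.7) = 88.4 − 18.34 = 70.06 dB.
refrigeration condenser: 76.9 − 20·log₁₀(12.0/2.7) = 76.9 − 12.96 = 63.94 dB.
ultrasonic cleaner: 85.0 − 20·log₁₀(30.0/2.7) = 85.0 − 20.92 = 64.08 dB.
fan: 81.5 − 20·log₁₀(15.7/2.7) = 81.5 − 15.29 = 66.21 dB.
Σ 10^(L/10) = 1.936e+07 → L_total = 10·log₁₀(1.936e+07) = 72.87 dB.

72.9 dB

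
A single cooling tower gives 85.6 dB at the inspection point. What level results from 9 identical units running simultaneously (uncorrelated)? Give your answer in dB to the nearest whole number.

L_total = L₁ + 10·log₁₀ N for N identical incoherent sources.
L_total = 85.6 + 10·log₁₀(9) = 85.6 + 9.542 = 95.14 dB.

95 dB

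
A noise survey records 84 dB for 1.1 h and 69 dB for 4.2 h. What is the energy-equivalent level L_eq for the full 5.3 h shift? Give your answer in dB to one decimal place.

The energy average is taken in the linear domain: L_eq = 10·log₁₀[(Σ tᵢ·10^(Lᵢ/10))/T], T = 5.3 h.
Σ tᵢ·10^(Lᵢ/10) = 1.1·10^(84/10) + 4.2·10^(69/10) = 3.097e+08.
L_eq = 10·log₁₀(3.097e+08/5.3) = 77.67 dB.

77.7 dB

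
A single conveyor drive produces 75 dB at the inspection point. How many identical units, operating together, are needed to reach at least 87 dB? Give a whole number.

16

Need L₁ + 10·log₁₀ N ≥ 87, i.e. log₁₀ N ≥ 1.20.
N ≥ 10^(12.0/10) = 15.849, so N = 16.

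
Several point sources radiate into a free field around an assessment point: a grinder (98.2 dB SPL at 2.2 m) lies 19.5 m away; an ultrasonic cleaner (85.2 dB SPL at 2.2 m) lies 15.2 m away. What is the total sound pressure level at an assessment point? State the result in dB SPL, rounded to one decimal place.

Apply inverse-square spreading to bring every level to the receiver, then sum 10^(L/10).
grinder: 98.2 − 20·log₁₀(19.5/2.2) = 98.2 − 18.95 = 79.25 dB SPL.
ultrasonic cleaner: 85.2 − 20·log₁₀(15.2/2.2) = 85.2 − 16.79 = 68.41 dB SPL.
Σ 10^(L/10) = 9.103e+07 → L_total = 10·log₁₀(9.103e+07) = 79.59 dB SPL.

79.6 dB SPL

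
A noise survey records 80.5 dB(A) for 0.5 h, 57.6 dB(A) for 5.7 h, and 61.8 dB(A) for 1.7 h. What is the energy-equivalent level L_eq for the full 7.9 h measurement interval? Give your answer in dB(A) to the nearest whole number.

The energy average is taken in the linear domain: L_eq = 10·log₁₀[(Σ tᵢ·10^(Lᵢ/10))/T], T = 7.9 h.
Σ tᵢ·10^(Lᵢ/10) = 0.5·10^(80.5/10) + 5.7·10^(57.6/10) + 1.7·10^(61.8/10) = 6.195e+07.
L_eq = 10·log₁₀(6.195e+07/7.9) = 68.94 dB(A).

69 dB(A)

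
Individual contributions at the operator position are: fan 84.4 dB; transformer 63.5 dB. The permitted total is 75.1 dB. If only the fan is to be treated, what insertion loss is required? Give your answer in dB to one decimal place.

9.6 dB

Fixed contribution from the other source: Σ 10^(L/10) = 10^(63.5/10) = 2.239e+06 (63.50 dB).
To meet 75.1 dB overall, the treated fan may contribute at most 10^(75.1/10) − 2.239e+06 = 3.012e+07, i.e. 74.79 dB.
Required insertion loss = 84.4 − 74.79 = 9.61 dB.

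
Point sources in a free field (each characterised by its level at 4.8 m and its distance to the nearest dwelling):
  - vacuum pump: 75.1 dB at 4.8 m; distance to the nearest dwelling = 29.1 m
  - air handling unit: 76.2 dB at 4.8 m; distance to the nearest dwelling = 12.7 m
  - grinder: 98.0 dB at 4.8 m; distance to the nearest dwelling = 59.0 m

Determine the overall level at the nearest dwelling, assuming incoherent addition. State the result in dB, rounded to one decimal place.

Propagate each source to the receiver with L = L_ref − 20·log₁₀(r/r_ref), then add intensities.
vacuum pump: 75.1 − 20·log₁₀(29.1/4.8) = 75.1 − 15.65 = 59.45 dB.
air handling unit: 76.2 − 20·log₁₀(12.7/4.8) = 76.2 − 8.45 = 67.75 dB.
grinder: 98.0 − 20·log₁₀(59.0/4.8) = 98.0 − 21.79 = 76.21 dB.
Σ 10^(L/10) = 4.860e+07 → L_total = 10·log₁₀(4.860e+07) = 76.87 dB.

76.9 dB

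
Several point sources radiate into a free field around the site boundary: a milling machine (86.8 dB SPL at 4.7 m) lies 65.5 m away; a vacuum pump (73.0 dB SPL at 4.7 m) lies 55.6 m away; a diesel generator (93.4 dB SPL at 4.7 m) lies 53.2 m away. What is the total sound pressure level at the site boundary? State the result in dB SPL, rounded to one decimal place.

72.9 dB SPL

Propagate each source to the receiver with L = L_ref − 20·log₁₀(r/r_ref), then add intensities.
milling machine: 86.8 − 20·log₁₀(65.5/4.7) = 86.8 − 22.88 = 63.92 dB SPL.
vacuum pump: 73.0 − 20·log₁₀(55.6/4.7) = 73.0 − 21.46 = 51.54 dB SPL.
diesel generator: 93.4 − 20·log₁₀(53.2/4.7) = 93.4 − 21.08 = 72.32 dB SPL.
Σ 10^(L/10) = 1.968e+07 → L_total = 10·log₁₀(1.968e+07) = 72.94 dB SPL.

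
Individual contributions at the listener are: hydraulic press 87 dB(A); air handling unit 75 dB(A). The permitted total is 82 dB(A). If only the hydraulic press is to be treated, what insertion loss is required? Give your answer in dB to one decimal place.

Everything except the hydraulic press sums to 10^(75/10) = 3.162e+07 in linear terms, 75.00 dB(A).
The limit corresponds to 10^(82/10) = 1.585e+08; subtracting the fixed part leaves 1.269e+08 for the hydraulic press, i.e. 81.03 dB(A).
Required insertion loss = 87 − 81.03 = 5.97 dB.

6.0 dB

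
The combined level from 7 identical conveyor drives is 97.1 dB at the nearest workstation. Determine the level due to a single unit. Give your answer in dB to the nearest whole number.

89 dB

For N identical incoherent sources L_total = L₁ + 10·log₁₀ N, so L₁ = 97.1 − 10·log₁₀(7) = 97.1 − 8.451.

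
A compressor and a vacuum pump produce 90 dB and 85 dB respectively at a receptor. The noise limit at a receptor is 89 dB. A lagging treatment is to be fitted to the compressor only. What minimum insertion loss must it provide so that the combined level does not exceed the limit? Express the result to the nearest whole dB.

3 dB

The untreated sources together contribute 10^(85/10) = 3.162e+08, i.e. 85.00 dB.
To meet 89 dB overall, the treated compressor may contribute at most 10^(89/10) − 3.162e+08 = 4.781e+08, i.e. 86.80 dB.
So the compressor must be reduced from 90 to 86.80 dB: IL = 3.20 dB.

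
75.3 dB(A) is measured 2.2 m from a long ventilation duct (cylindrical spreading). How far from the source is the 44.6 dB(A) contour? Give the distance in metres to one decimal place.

Line-source spreading drops the level by 10·log₁₀(r₂/r₁); inverting, r₂/r₁ = 10^(ΔL/10).
r₂ = 2.2·10^((75.3−44.6)/10) = 2.2·10^(30.7/10) = 2584.77 m.

2584.8 m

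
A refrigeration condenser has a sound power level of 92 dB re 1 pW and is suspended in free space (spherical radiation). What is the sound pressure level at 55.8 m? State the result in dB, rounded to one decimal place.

Free-field spherical radiation: L_p = L_w − 10·log₁₀(4π·r²), r = 55.8 m.
4π·r² = 3.913e+04 m², 10·log₁₀ of that is 45.925 dB.
L_p = 92 − 45.925 = 46.08 dB.

46.1 dB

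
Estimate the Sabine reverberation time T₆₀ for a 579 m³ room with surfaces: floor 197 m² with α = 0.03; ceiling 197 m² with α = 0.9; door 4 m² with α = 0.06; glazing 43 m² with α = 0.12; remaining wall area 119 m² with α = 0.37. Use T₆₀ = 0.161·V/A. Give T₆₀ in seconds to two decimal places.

0.40 s

Total absorption A = 197·0.03 + 197·0.9 + 4·0.06 + 43·0.12 + 119·0.37 = 232.64 m² sabins.
T₆₀ = 0.161 × 579 / 232.64 = 0.401 s.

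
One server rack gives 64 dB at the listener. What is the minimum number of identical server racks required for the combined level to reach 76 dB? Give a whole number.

16

Need L₁ + 10·log₁₀ N ≥ 76, i.e. log₁₀ N ≥ 1.20.
N ≥ 10^(12.0/10) = 15.849, so N = 16.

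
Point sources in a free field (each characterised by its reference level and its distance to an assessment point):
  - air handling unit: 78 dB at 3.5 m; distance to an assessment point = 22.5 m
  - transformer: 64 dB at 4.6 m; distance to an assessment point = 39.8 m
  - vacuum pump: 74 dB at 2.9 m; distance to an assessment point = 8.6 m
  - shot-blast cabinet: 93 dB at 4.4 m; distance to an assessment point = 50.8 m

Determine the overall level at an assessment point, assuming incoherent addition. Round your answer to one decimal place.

First find each source's level at the receiver (point-source: −20·log₁₀(r/r_ref)), then combine on an intensity basis.
air handling unit: 78 − 20·log₁₀(22.5/3.5) = 78 − 16.16 = 61.84 dB.
transformer: 64 − 20·log₁₀(39.8/4.6) = 64 − 18.74 = 45.26 dB.
vacuum pump: 74 − 20·log₁₀(8.6/2.9) = 74 − 9.44 = 64.56 dB.
shot-blast cabinet: 93 − 20·log₁₀(50.8/4.4) = 93 − 21.25 = 71.75 dB.
Σ 10^(L/10) = 1.939e+07 → L_total = 10·log₁₀(1.939e+07) = 72.87 dB.

72.9 dB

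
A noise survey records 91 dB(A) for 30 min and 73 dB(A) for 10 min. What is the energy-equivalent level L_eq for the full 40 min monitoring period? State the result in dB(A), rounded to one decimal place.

89.8 dB(A)

The energy average is taken in the linear domain: L_eq = 10·log₁₀[(Σ tᵢ·10^(Lᵢ/10))/T], T = 40 min.
Σ tᵢ·10^(Lᵢ/10) = 30·10^(91/10) + 10·10^(73/10) = 3.797e+10.
L_eq = 10·log₁₀(3.797e+10/40) = 89.77 dB(A).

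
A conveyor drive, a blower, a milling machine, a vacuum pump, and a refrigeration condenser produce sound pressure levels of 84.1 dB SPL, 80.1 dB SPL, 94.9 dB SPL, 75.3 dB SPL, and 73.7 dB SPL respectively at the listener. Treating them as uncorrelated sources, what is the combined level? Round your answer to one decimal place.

For uncorrelated sources the intensities add, so convert each level to linear form, sum, and take 10·log₁₀ of the total.
Σ 10^(L/10) = 10^(84.1/10) + 10^(80.1/10) + 10^(94.9/10) + 10^(75.3/10) + 10^(73.7/10) = 3.507e+09.
L_total = 10·log₁₀(3.507e+09) = 95.45 dB SPL.

95.4 dB SPL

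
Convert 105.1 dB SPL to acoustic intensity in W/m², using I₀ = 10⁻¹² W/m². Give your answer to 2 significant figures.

I = I₀·10^(L/10) = 10⁻¹² × 10^(105.1/10) = 10^(-1.490).

0.032 W/m²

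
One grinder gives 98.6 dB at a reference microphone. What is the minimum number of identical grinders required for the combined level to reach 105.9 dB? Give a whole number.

6

Need L₁ + 10·log₁₀ N ≥ 105.9, i.e. log₁₀ N ≥ 0.73.
N ≥ 10^(7.3/10) = 5.370, so N = 6.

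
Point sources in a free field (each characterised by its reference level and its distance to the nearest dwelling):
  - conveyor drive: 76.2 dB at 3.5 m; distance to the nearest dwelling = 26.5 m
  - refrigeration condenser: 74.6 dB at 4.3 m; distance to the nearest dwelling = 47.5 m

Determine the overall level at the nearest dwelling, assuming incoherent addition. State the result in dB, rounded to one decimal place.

59.8 dB

Apply inverse-square spreading to bring every level to the receiver, then sum 10^(L/10).
conveyor drive: 76.2 − 20·log₁₀(26.5/3.5) = 76.2 − 17.58 = 58.62 dB.
refrigeration condenser: 74.6 − 20·log₁₀(47.5/4.3) = 74.6 − 20.86 = 53.74 dB.
Σ 10^(L/10) = 9.635e+05 → L_total = 10·log₁₀(9.635e+05) = 59.84 dB.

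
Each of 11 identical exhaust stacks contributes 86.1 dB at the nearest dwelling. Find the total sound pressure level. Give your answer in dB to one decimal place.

96.5 dB

N identical incoherent sources raise the level by 10·log₁₀ N.
L_total = 86.1 + 10·log₁₀(11) = 86.1 + 10.414 = 96.51 dB.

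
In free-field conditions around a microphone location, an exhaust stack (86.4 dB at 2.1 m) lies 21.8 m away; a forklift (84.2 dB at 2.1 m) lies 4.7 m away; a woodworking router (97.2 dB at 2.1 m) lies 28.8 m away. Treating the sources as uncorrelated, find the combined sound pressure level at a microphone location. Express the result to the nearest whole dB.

79 dB

First find each source's level at the receiver (point-source: −20·log₁₀(r/r_ref)), then combine on an intensity basis.
exhaust stack: 86.4 − 20·log₁₀(21.8/2.1) = 86.4 − 20.32 = 66.08 dB.
forklift: 84.2 − 20·log₁₀(4.7/2.1) = 84.2 − 7.00 = 77.20 dB.
woodworking router: 97.2 − 20·log₁₀(28.8/2.1) = 97.2 − 22.74 = 74.46 dB.
Σ 10^(L/10) = 8.446e+07 → L_total = 10·log₁₀(8.446e+07) = 79.27 dB.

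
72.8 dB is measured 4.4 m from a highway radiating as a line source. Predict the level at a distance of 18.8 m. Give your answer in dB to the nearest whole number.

66 dB

Line-source attenuation: ΔL = 10·log₁₀(r₂/r₁) = 10·log₁₀(18.8/4.4) = 6.307 dB.
L₂ = 72.8 − 10·log₁₀(18.8/4.4) = 72.8 − 6.307 = 66.49 dB.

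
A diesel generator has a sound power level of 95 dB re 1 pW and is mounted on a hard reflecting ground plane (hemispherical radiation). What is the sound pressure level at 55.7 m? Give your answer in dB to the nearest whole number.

The power spreads over a hemisphere of area 2π·r², so L_p = L_w − 10·log₁₀(2π·r²).
2π·r² = 1.949e+04 m², 10·log₁₀ of that is 42.899 dB.
L_p = 95 − 42.899 = 52.10 dB.

52 dB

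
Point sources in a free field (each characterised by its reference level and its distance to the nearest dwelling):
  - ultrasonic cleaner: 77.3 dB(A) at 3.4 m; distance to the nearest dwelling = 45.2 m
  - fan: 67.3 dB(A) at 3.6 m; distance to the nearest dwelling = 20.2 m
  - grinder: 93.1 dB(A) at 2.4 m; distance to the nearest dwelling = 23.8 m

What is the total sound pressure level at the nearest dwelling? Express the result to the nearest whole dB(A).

Apply inverse-square spreading to bring every level to the receiver, then sum 10^(L/10).
ultrasonic cleaner: 77.3 − 20·log₁₀(45.2/3.4) = 77.3 − 22.47 = 54.83 dB(A).
fan: 67.3 − 20·log₁₀(20.2/3.6) = 67.3 − 14.98 = 52.32 dB(A).
grinder: 93.1 − 20·log₁₀(23.8/2.4) = 93.1 − 19.93 = 73.17 dB(A).
Σ 10^(L/10) = 2.124e+07 → L_total = 10·log₁₀(2.124e+07) = 73.27 dB(A).

73 dB(A)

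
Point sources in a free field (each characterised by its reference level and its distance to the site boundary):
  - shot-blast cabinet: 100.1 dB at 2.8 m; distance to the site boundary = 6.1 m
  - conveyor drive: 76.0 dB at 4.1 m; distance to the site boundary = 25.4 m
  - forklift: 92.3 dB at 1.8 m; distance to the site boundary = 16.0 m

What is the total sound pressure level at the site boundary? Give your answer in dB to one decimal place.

93.4 dB

Apply inverse-square spreading to bring every level to the receiver, then sum 10^(L/10).
shot-blast cabinet: 100.1 − 20·log₁₀(6.1/2.8) = 100.1 − 6.76 = 93.34 dB.
conveyor drive: 76.0 − 20·log₁₀(25.4/4.1) = 76.0 − 15.84 = 60.16 dB.
forklift: 92.3 − 20·log₁₀(16.0/1.8) = 92.3 − 18.98 = 73.32 dB.
Σ 10^(L/10) = 2.179e+09 → L_total = 10·log₁₀(2.179e+09) = 93.38 dB.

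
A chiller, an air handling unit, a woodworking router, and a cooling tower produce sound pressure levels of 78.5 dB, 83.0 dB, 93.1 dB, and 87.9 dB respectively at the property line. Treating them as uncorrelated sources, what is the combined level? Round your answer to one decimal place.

94.7 dB

For uncorrelated sources the intensities add, so convert each level to linear form, sum, and take 10·log₁₀ of the total.
Σ 10^(L/10) = 10^(78.5/10) + 10^(83.0/10) + 10^(93.1/10) + 10^(87.9/10) = 2.929e+09.
L_total = 10·log₁₀(2.929e+09) = 94.67 dB.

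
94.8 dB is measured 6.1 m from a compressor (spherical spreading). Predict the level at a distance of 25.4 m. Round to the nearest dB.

Point-source attenuation: ΔL = 20·log₁₀(r₂/r₁) = 20·log₁₀(25.4/6.1) = 12.390 dB.
L₂ = 94.8 − 20·log₁₀(25.4/6.1) = 94.8 − 12.390 = 82.41 dB.

82 dB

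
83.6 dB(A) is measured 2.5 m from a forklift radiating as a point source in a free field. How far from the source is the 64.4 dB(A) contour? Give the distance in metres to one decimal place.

22.8 m

Point-source spreading drops the level by 20·log₁₀(r₂/r₁); inverting, r₂/r₁ = 10^(ΔL/20).
r₂ = 2.5·10^((83.6−64.4)/20) = 2.5·10^(19.2/20) = 22.80 m.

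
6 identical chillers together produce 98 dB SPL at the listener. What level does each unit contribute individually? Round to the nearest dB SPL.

90 dB SPL

For N identical incoherent sources L_total = L₁ + 10·log₁₀ N, so L₁ = 98 − 10·log₁₀(6) = 98 − 7.782.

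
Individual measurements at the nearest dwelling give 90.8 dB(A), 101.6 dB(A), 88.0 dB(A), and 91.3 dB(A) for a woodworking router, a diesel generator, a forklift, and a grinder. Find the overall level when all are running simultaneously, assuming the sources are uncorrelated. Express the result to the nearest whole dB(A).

Incoherent sources combine by intensity addition: L_total = 10·log₁₀(Σ 10^(L_i/10)).
Σ 10^(L/10) = 10^(90.8/10) + 10^(101.6/10) + 10^(88.0/10) + 10^(91.3/10) = 1.764e+10.
L_total = 10·log₁₀(1.764e+10) = 102.46 dB(A).

102 dB(A)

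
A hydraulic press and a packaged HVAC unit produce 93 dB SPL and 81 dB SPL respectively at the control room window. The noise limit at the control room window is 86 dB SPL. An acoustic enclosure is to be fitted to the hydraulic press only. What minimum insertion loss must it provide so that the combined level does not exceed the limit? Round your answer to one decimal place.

The untreated sources together contribute 10^(81/10) = 1.259e+08, i.e. 81.00 dB SPL.
The limit corresponds to 10^(86/10) = 3.981e+08; subtracting the fixed part leaves 2.722e+08 for the hydraulic press, i.e. 84.35 dB SPL.
Required insertion loss = 93 − 84.35 = 8.65 dB.

8.7 dB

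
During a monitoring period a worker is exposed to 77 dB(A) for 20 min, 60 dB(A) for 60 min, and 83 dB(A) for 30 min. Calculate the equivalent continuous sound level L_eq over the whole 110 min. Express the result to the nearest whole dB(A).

The energy average is taken in the linear domain: L_eq = 10·log₁₀[(Σ tᵢ·10^(Lᵢ/10))/T], T = 110 min.
Σ tᵢ·10^(Lᵢ/10) = 20·10^(77/10) + 60·10^(60/10) + 30·10^(83/10) = 7.048e+09.
L_eq = 10·log₁₀(7.048e+09/110) = 78.07 dB(A).

78 dB(A)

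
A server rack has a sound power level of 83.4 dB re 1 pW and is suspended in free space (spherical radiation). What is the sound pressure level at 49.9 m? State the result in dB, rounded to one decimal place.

38.4 dB

L_p = L_w − 10·log₁₀(4π·r²) with r = 49.9 m.
4π·r² = 3.129e+04 m², 10·log₁₀ of that is 44.954 dB.
L_p = 83.4 − 44.954 = 38.45 dB.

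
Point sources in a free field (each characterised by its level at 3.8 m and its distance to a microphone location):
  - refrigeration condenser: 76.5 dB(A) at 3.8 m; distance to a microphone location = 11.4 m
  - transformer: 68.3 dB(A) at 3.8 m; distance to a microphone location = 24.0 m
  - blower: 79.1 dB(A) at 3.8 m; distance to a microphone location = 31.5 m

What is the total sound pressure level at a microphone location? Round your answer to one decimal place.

68.0 dB(A)

Apply inverse-square spreading to bring every level to the receiver, then sum 10^(L/10).
refrigeration condenser: 76.5 − 20·log₁₀(11.4/3.8) = 76.5 − 9.54 = 66.96 dB(A).
transformer: 68.3 − 20·log₁₀(24.0/3.8) = 68.3 − 16.01 = 52.29 dB(A).
blower: 79.1 − 20·log₁₀(31.5/3.8) = 79.1 − 18.37 = 60.73 dB(A).
Σ 10^(L/10) = 6.316e+06 → L_total = 10·log₁₀(6.316e+06) = 68.00 dB(A).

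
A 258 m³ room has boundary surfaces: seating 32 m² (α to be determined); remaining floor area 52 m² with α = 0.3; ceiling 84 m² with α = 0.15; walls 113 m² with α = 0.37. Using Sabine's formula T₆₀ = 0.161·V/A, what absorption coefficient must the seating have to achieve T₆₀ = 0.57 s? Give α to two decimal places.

0.09

Required total absorption A = 0.161·258/0.57 = 72.87 m².
Absorption from the other surfaces = 52·0.3 + 84·0.15 + 113·0.37 = 70.01 m², so the seating must supply 2.86 m² over 32 m².
α = 2.86/32 = 0.089.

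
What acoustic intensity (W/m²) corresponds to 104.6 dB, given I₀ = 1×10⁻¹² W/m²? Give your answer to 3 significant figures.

I/I₀ = 10^(104.6/10) = 2.884e+10, so I = 2.884e+10 × 10⁻¹² W/m².

0.0288 W/m²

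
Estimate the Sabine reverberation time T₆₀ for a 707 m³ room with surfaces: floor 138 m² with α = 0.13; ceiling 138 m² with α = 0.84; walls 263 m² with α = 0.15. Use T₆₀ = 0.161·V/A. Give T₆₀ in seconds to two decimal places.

Summing Sᵢαᵢ: 138·0.13 + 138·0.84 + 263·0.15 = 173.31 m².
T₆₀ = 0.161 × 707 / 173.31 = 0.657 s.

0.66 s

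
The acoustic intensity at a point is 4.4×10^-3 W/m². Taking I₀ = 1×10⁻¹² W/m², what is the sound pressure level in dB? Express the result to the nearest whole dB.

96 dB

I/I₀ = 4.4×10^-3/10⁻¹² = 4.4×10^9, and L = 10·log₁₀(I/I₀).
L = 10·(0.6435 + 9) = 96.43 dB.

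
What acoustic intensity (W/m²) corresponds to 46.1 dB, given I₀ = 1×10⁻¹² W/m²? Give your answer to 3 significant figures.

4.07e-08 W/m²

I/I₀ = 10^(46.1/10) = 4.074e+04, so I = 4.074e+04 × 10⁻¹² W/m².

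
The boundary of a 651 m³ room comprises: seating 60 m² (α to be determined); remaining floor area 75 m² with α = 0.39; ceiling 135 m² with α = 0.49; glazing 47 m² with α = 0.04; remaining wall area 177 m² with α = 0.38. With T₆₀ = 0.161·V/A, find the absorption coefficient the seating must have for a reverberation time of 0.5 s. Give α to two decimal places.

From T₆₀ = 0.161·V/A, the target T₆₀ = 0.5 s needs A = 0.161·651/0.5 = 209.62 m².
Absorption from the other surfaces = 75·0.39 + 135·0.49 + 47·0.04 + 177·0.38 = 164.54 m², so the seating must supply 45.08 m² over 60 m².
α = 45.08/60 = 0.751.

0.75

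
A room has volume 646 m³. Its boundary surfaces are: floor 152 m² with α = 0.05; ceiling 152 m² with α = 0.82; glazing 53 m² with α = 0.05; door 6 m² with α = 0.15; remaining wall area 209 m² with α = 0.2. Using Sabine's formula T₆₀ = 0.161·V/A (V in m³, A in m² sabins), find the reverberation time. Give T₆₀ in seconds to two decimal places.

0.59 s

Summing Sᵢαᵢ: 152·0.05 + 152·0.82 + 53·0.05 + 6·0.15 + 209·0.2 = 177.59 m².
T₆₀ = 0.161 × 646 / 177.59 = 0.586 s.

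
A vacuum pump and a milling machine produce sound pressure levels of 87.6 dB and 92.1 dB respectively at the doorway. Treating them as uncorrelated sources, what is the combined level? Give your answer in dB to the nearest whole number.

For uncorrelated sources the intensities add, so convert each level to linear form, sum, and take 10·log₁₀ of the total.
Σ 10^(L/10) = 10^(87.6/10) + 10^(92.1/10) = 2.197e+09.
L_total = 10·log₁₀(2.197e+09) = 93.42 dB.

93 dB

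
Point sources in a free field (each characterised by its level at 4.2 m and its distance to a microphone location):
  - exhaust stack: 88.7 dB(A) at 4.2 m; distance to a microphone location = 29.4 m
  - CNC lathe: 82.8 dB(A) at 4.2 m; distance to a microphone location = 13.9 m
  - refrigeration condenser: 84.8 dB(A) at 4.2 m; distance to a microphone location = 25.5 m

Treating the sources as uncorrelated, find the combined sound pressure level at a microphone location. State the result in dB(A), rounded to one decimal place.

76.1 dB(A)

Apply inverse-square spreading to bring every level to the receiver, then sum 10^(L/10).
exhaust stack: 88.7 − 20·log₁₀(29.4/4.2) = 88.7 − 16.90 = 71.80 dB(A).
CNC lathe: 82.8 − 20·log₁₀(13.9/4.2) = 82.8 − 10.40 = 72.40 dB(A).
refrigeration condenser: 84.8 − 20·log₁₀(25.5/4.2) = 84.8 − 15.67 = 69.13 dB(A).
Σ 10^(L/10) = 4.072e+07 → L_total = 10·log₁₀(4.072e+07) = 76.10 dB(A).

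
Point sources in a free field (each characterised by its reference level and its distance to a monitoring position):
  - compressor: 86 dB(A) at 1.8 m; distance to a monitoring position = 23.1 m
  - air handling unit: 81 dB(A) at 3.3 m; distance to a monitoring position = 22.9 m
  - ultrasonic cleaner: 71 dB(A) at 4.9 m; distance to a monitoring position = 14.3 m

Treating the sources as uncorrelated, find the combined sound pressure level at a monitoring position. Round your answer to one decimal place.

First find each source's level at the receiver (point-source: −20·log₁₀(r/r_ref)), then combine on an intensity basis.
compressor: 86 − 20·log₁₀(23.1/1.8) = 86 − 22.17 = 63.83 dB(A).
air handling unit: 81 − 20·log₁₀(22.9/3.3) = 81 − 16.83 = 64.17 dB(A).
ultrasonic cleaner: 71 − 20·log₁₀(14.3/4.9) = 71 − 9.30 = 61.70 dB(A).
Σ 10^(L/10) = 6.510e+06 → L_total = 10·log₁₀(6.510e+06) = 68.14 dB(A).

68.1 dB(A)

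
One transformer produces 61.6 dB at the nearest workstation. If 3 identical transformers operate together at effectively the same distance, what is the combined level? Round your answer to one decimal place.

With 3 equal, uncorrelated contributions the intensity is 3× that of one unit, giving a rise of 10·log₁₀ 3.
L_total = 61.6 + 10·log₁₀(3) = 61.6 + 4.771 = 66.37 dB.

66.4 dB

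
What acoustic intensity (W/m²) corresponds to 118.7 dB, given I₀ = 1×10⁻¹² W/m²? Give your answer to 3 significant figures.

L = 10·log₁₀(I/I₀) ⇒ I = I₀·10^(L/10) = 10⁻¹² × 10^11.87.

0.741 W/m²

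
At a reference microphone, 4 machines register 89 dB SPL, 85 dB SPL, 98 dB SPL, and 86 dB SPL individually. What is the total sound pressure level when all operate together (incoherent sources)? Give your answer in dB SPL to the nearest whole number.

Incoherent sources combine by intensity addition: L_total = 10·log₁₀(Σ 10^(L_i/10)).
Σ 10^(L/10) = 10^(89/10) + 10^(85/10) + 10^(98/10) + 10^(86/10) = 7.818e+09.
L_total = 10·log₁₀(7.818e+09) = 98.93 dB SPL.

99 dB SPL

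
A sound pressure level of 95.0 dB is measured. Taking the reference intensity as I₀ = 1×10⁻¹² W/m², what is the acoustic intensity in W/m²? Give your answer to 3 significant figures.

0.00316 W/m²

I = I₀·10^(L/10) = 10⁻¹² × 10^(95.0/10) = 10^(-2.500).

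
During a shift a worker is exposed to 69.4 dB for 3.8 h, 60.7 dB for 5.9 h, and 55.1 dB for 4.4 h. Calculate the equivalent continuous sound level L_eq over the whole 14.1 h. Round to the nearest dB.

Weight each interval's intensity by its duration and average over T = 14.1 h:
Σ tᵢ·10^(Lᵢ/10) = 3.8·10^(69.4/10) + 5.9·10^(60.7/10) + 4.4·10^(55.1/10) = 4.145e+07.
L_eq = 10·log₁₀(4.145e+07/14.1) = 64.68 dB.

65 dB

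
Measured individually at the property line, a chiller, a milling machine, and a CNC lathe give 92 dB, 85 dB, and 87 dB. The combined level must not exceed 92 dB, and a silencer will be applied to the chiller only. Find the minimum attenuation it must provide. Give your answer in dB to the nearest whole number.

3 dB

Fixed contribution from the other sources: Σ 10^(L/10) = 10^(85/10) + 10^(87/10) = 8.174e+08 (89.12 dB).
The limit corresponds to 10^(92/10) = 1.585e+09; subtracting the fixed part leaves 7.675e+08 for the chiller, i.e. 88.85 dB.
So the chiller must be reduced from 92 to 88.85 dB: IL = 3.15 dB.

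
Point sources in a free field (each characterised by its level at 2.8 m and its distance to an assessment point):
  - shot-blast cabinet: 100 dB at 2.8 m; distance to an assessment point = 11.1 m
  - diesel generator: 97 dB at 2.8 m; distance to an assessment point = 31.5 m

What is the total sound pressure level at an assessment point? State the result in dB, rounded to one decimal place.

88.3 dB

Apply inverse-square spreading to bring every level to the receiver, then sum 10^(L/10).
shot-blast cabinet: 100 − 20·log₁₀(11.1/2.8) = 100 − 11.96 = 88.04 dB.
diesel generator: 97 − 20·log₁₀(31.5/2.8) = 97 − 21.02 = 75.98 dB.
Σ 10^(L/10) = 6.759e+08 → L_total = 10·log₁₀(6.759e+08) = 88.30 dB.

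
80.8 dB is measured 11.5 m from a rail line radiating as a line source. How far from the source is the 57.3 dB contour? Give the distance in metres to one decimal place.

For a line source L₁ − L₂ = 10·log₁₀(r₂/r₁), so r₂ = r₁·10^((L₁−L₂)/10).
r₂ = 11.5·10^((80.8−57.3)/10) = 11.5·10^(23.5/10) = 2574.53 m.

2574.5 m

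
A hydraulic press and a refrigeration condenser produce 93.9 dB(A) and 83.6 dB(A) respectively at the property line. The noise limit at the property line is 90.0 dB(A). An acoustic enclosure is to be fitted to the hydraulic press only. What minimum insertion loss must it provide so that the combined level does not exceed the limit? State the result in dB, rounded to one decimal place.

Fixed contribution from the other source: Σ 10^(L/10) = 10^(83.6/10) = 2.291e+08 (83.60 dB(A)).
The limit corresponds to 10^(90.0/10) = 1.000e+09; subtracting the fixed part leaves 7.709e+08 for the hydraulic press, i.e. 88.87 dB(A).
Required insertion loss = 93.9 − 88.87 = 5.03 dB.

5.0 dB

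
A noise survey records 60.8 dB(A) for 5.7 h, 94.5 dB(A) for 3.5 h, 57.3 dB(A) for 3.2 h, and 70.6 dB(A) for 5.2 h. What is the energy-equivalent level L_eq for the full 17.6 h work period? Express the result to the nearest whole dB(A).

Weight each interval's intensity by its duration and average over T = 17.6 h:
Σ tᵢ·10^(Lᵢ/10) = 5.7·10^(60.8/10) + 3.5·10^(94.5/10) + 3.2·10^(57.3/10) + 5.2·10^(70.6/10) = 9.933e+09.
L_eq = 10·log₁₀(9.933e+09/17.6) = 87.52 dB(A).

88 dB(A)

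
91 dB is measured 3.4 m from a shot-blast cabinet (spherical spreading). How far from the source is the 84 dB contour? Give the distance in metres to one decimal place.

Point-source spreading drops the level by 20·log₁₀(r₂/r₁); inverting, r₂/r₁ = 10^(ΔL/20).
r₂ = 3.4·10^((91−84)/20) = 3.4·10^(7.0/20) = 7.61 m.

7.6 m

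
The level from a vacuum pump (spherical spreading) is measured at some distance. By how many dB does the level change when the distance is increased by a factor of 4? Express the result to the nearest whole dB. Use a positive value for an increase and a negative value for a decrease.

A point source loses 6 dB per doubling of distance; generally ΔL = −20·log₁₀(r₂/r₁).
ΔL = −20·log₁₀(4) = -12.04 dB.

-12 dB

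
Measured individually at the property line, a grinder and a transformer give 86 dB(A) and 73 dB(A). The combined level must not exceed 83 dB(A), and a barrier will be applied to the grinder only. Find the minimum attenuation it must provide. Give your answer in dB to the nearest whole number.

3 dB

Everything except the grinder sums to 10^(73/10) = 1.995e+07 in linear terms, 73.00 dB(A).
To meet 83 dB(A) overall, the treated grinder may contribute at most 10^(83/10) − 1.995e+07 = 1.796e+08, i.e. 82.54 dB(A).
So the grinder must be reduced from 86 to 82.54 dB(A): IL = 3.46 dB.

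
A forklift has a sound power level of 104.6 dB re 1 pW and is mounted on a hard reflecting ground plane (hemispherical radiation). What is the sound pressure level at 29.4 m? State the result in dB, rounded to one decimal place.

67.3 dB

The power spreads over a hemisphere of area 2π·r², so L_p = L_w − 10·log₁₀(2π·r²).
2π·r² = 5431 m², 10·log₁₀ of that is 37.349 dB.
L_p = 104.6 − 37.349 = 67.25 dB.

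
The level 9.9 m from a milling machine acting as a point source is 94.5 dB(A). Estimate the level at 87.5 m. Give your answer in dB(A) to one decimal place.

Point-source attenuation: ΔL = 20·log₁₀(r₂/r₁) = 20·log₁₀(87.5/9.9) = 18.927 dB.
L₂ = 94.5 − 20·log₁₀(87.5/9.9) = 94.5 − 18.927 = 75.57 dB(A).

75.6 dB(A)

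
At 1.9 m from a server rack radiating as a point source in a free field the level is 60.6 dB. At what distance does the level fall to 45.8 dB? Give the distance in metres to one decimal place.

10.4 m

The 14.8 dB drop corresponds to a distance ratio of 10^(14.8/20) for a point source.
r₂ = 1.9·10^((60.6−45.8)/20) = 1.9·10^(14.8/20) = 10.44 m.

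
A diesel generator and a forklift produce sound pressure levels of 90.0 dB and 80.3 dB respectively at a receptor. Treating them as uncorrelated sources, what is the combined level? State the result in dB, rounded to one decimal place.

90.4 dB

For uncorrelated sources the intensities add, so convert each level to linear form, sum, and take 10·log₁₀ of the total.
Σ 10^(L/10) = 10^(90.0/10) + 10^(80.3/10) = 1.107e+09.
L_total = 10·log₁₀(1.107e+09) = 90.44 dB.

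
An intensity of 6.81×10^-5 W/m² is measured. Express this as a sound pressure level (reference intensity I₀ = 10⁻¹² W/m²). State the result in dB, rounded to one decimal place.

Dividing by I₀ shifts the exponent by 12: I/I₀ = 6.81×10^7.
L = 10·(0.8331 + 7) = 78.33 dB.

78.3 dB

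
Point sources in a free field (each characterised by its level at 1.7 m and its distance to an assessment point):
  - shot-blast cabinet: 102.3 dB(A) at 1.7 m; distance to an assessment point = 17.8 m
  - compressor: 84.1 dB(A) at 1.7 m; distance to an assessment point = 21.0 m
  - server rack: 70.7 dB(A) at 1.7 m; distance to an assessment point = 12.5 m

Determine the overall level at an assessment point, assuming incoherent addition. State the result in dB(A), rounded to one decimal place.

82.0 dB(A)

First find each source's level at the receiver (point-source: −20·log₁₀(r/r_ref)), then combine on an intensity basis.
shot-blast cabinet: 102.3 − 20·log₁₀(17.8/1.7) = 102.3 − 20.40 = 81.90 dB(A).
compressor: 84.1 − 20·log₁₀(21.0/1.7) = 84.1 − 21.84 = 62.26 dB(A).
server rack: 70.7 − 20·log₁₀(12.5/1.7) = 70.7 − 17.33 = 53.37 dB(A).
Σ 10^(L/10) = 1.568e+08 → L_total = 10·log₁₀(1.568e+08) = 81.95 dB(A).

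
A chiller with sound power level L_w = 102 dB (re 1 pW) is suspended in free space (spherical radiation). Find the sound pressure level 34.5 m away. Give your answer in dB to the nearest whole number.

60 dB

L_p = L_w − 10·log₁₀(4π·r²) with r = 34.5 m.
4π·r² = 1.496e+04 m², 10·log₁₀ of that is 41.748 dB.
L_p = 102 − 41.748 = 60.25 dB.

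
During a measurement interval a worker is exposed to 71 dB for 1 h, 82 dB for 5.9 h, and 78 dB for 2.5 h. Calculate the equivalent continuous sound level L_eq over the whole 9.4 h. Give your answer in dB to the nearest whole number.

The energy average is taken in the linear domain: L_eq = 10·log₁₀[(Σ tᵢ·10^(Lᵢ/10))/T], T = 9.4 h.
Σ tᵢ·10^(Lᵢ/10) = 1·10^(71/10) + 5.9·10^(82/10) + 2.5·10^(78/10) = 1.105e+09.
L_eq = 10·log₁₀(1.105e+09/9.4) = 80.70 dB.

81 dB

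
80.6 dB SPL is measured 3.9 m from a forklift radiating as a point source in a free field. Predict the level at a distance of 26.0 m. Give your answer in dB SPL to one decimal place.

64.1 dB SPL

Point-source attenuation: ΔL = 20·log₁₀(r₂/r₁) = 20·log₁₀(26.0/3.9) = 16.478 dB.
L₂ = 80.6 − 20·log₁₀(26.0/3.9) = 80.6 − 16.478 = 64.12 dB SPL.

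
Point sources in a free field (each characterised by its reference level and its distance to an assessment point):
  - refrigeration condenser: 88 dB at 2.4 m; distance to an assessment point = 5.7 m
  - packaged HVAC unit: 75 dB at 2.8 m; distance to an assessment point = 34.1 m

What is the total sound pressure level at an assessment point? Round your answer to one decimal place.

First find each source's level at the receiver (point-source: −20·log₁₀(r/r_ref)), then combine on an intensity basis.
refrigeration condenser: 88 − 20·log₁₀(5.7/2.4) = 88 − 7.51 = 80.49 dB.
packaged HVAC unit: 75 − 20·log₁₀(34.1/2.8) = 75 − 21.71 = 53.29 dB.
Σ 10^(L/10) = 1.121e+08 → L_total = 10·log₁₀(1.121e+08) = 80.49 dB.

80.5 dB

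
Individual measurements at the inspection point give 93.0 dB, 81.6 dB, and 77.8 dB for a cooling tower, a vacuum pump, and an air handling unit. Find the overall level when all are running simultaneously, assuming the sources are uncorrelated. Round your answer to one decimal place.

For uncorrelated sources the intensities add, so convert each level to linear form, sum, and take 10·log₁₀ of the total.
Σ 10^(L/10) = 10^(93.0/10) + 10^(81.6/10) + 10^(77.8/10) = 2.200e+09.
L_total = 10·log₁₀(2.200e+09) = 93.42 dB.

93.4 dB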